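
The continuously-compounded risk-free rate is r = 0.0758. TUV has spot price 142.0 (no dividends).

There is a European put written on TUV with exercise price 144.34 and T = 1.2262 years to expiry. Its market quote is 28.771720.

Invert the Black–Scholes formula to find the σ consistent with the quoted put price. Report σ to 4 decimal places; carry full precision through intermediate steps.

At σ = 0.5681 the Black–Scholes value reproduces the quote:
σ√T = 0.5681·√1.2262 = 0.629079
d₁ = (ln(S/K) + (r+σ²/2)T) / (σ√T) = (ln(142.0/144.34) + (0.0758+0.5681²/2)·1.2262) / 0.629079 = (-0.016345 + 0.290816) / 0.629079 = 0.436307
d₂ = d₁ − σ√T = 0.436307 − 0.629079 = -0.192772
e^{−rT} = 0.911243
N(−d₁) = 0.331307,  N(−d₂) = 0.576431
V = K·e^{−rT}·N(−d₂) − S·N(−d₁) = 75.817308 − 47.045587 = 28.771720 (matching the quote); vega is positive throughout, so no other σ reproduces this price

sigma = 0.5681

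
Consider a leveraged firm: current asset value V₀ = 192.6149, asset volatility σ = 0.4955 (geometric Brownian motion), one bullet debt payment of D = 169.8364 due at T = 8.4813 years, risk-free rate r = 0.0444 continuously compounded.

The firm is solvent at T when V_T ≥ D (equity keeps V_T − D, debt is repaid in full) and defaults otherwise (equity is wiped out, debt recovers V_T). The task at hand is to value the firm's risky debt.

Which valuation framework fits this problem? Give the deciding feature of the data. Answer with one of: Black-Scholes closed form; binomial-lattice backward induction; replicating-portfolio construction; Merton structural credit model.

framework: Merton structural credit model

Key observation: the asked-for credit quantity lives on the firm's capital structure — asset value, asset volatility, debt face 169.8364 — which is the structural model's domain.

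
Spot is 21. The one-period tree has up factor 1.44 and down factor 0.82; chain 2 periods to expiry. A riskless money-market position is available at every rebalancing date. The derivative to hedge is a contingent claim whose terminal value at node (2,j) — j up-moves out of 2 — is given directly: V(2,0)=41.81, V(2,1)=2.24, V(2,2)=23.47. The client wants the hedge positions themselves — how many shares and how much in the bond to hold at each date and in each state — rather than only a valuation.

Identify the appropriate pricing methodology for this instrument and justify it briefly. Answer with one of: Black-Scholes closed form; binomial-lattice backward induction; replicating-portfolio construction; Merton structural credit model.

Key observation: the task asks for the hedge itself — share and bond holdings at every node of the 2-period tree on spot 21 with factors 1.44/0.82 — which is exactly what the replicating-portfolio construction produces.

framework: replicating-portfolio construction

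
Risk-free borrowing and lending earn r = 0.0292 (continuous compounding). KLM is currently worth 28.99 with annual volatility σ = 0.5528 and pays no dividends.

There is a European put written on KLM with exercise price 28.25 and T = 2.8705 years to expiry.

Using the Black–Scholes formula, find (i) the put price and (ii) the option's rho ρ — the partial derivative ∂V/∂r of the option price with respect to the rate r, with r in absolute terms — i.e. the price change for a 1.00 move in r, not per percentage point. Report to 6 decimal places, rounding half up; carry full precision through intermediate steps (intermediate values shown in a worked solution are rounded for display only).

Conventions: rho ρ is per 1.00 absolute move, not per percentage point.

σ√T = 0.5528·√2.8705 = 0.936584
d₁ = (ln(S/K) + (r+σ²/2)T) / (σ√T) = (ln(28.99/28.25) + (0.0292+0.5528²/2)·2.8705) / 0.936584 = (0.025857 + 0.522414) / 0.936584 = 0.585394
d₂ = d₁ − σ√T = 0.585394 − 0.936584 = -0.351190
e^{−rT} = 0.919598
N(−d₁) = 0.279141,  N(−d₂) = 0.637277
Put price V = K·e^{−rT}·N(−d₂) − S·N(−d₁) = 16.555594 − 8.092307 = 8.463288
ρ = −K·T·e^{−rT}·N(−d₂) = -47.522833

price = 8.463288
ρ = -47.522833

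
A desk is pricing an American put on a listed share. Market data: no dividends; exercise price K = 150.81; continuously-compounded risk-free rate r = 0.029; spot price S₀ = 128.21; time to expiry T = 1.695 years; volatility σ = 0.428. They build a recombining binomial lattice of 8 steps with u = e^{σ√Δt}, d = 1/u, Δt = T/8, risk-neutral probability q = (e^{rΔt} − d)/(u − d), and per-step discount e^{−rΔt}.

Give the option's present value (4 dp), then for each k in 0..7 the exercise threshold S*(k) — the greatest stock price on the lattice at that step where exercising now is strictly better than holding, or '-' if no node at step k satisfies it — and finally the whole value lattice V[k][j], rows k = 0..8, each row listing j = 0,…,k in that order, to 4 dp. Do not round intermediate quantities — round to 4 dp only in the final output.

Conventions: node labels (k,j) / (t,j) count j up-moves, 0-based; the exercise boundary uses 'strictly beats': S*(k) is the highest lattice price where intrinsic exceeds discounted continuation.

Δt=0.21188, u=1.21775, d=0.82118, q=0.46645, disc=e^(-rΔt)=0.99387
k=8 terminal: V=max(K-S,0) → 124.2978 111.4944 92.5079 64.3524 22.6000 0.0000 0.0000 0.0000 0.0000
k=7: j=0 S=32.2854 intr=118.5246 cont=117.6008 V=118.5246[EX]; j=1 S=47.8768 intr=102.9332 cont=102.0095 V=102.9332[EX]; j=2 S=70.9976 intr=79.8124 cont=78.8886 V=79.8124[EX]; j=3 S=105.2840 intr=45.5260 cont=44.6022 V=45.5260[EX]; j=4 S=156.1282 intr=0.0000 cont=11.9844 V=11.9844[hold]; j=5 S=231.5262 intr=0.0000 cont=0.0000 V=0.0000[hold]; j=6 S=343.3358 intr=0.0000 cont=0.0000 V=0.0000[hold]; j=7 S=509.1409 intr=0.0000 cont=0.0000 V=0.0000[hold]  S*(7)=105.2840
k=6: j=0 S=39.3156 intr=111.4944 cont=110.5706 V=111.4944[EX]; j=1 S=58.3021 intr=92.5079 cont=91.5841 V=92.5079[EX]; j=2 S=86.4576 intr=64.3524 cont=63.4286 V=64.3524[EX]; j=3 S=128.2100 intr=22.6000 cont=29.6975 V=29.6975[hold]; j=4 S=190.1257 intr=0.0000 cont=6.3551 V=6.3551[hold]; j=5 S=281.9419 intr=0.0000 cont=0.0000 V=0.0000[hold]; j=6 S=418.0984 intr=0.0000 cont=0.0000 V=0.0000[hold]  S*(6)=86.4576
k=5: j=0 S=47.8768 intr=102.9332 cont=102.0095 V=102.9332[EX]; j=1 S=70.9976 intr=79.8124 cont=78.8886 V=79.8124[EX]; j=2 S=105.2840 intr=45.5260 cont=47.8925 V=47.8925[hold]; j=3 S=156.1282 intr=0.0000 cont=18.6943 V=18.6943[hold]; j=4 S=231.5262 intr=0.0000 cont=3.3700 V=3.3700[hold]; j=5 S=343.3358 intr=0.0000 cont=0.0000 V=0.0000[hold]  S*(5)=70.9976
k=4: j=0 S=58.3021 intr=92.5079 cont=91.5841 V=92.5079[EX]; j=1 S=86.4576 intr=64.3524 cont=64.5258 V=64.5258[hold]; j=2 S=128.2100 intr=22.6000 cont=34.0631 V=34.0631[hold]; j=3 S=190.1257 intr=0.0000 cont=11.4756 V=11.4756[hold]; j=4 S=281.9419 intr=0.0000 cont=1.7871 V=1.7871[hold]  S*(4)=58.3021
k=3: j=0 S=70.9976 intr=79.8124 cont=78.9690 V=79.8124[EX]; j=1 S=105.2840 intr=45.5260 cont=50.0083 V=50.0083[hold]; j=2 S=156.1282 intr=0.0000 cont=23.3831 V=23.3831[hold]; j=3 S=231.5262 intr=0.0000 cont=6.9138 V=6.9138[hold]  S*(3)=70.9976
k=2: j=0 S=86.4576 intr=64.3524 cont=65.5066 V=65.5066[hold]; j=1 S=128.2100 intr=22.6000 cont=37.3588 V=37.3588[hold]; j=2 S=190.1257 intr=0.0000 cont=15.6048 V=15.6048[hold]  S*(2)=-
k=1: j=0 S=105.2840 intr=45.5260 cont=52.0563 V=52.0563[hold]; j=1 S=156.1282 intr=0.0000 cont=27.0450 V=27.0450[hold]  S*(1)=-
k=0: j=0 S=128.2100 intr=22.6000 cont=40.1424 V=40.1424[hold]  S*(0)=-

price = 40.1424
boundary = - - - 70.9976 58.3021 70.9976 86.4576 105.2840
tree:
40.1424
52.0563 27.0450
65.5066 37.3588 15.6048
79.8124 50.0083 23.3831 6.9138
92.5079 64.5258 34.0631 11.4756 1.7871
102.9332 79.8124 47.8925 18.6943 3.3700 0.0000
111.4944 92.5079 64.3524 29.6975 6.3551 0.0000 0.0000
118.5246 102.9332 79.8124 45.5260 11.9844 0.0000 0.0000 0.0000
124.2978 111.4944 92.5079 64.3524 22.6000 0.0000 0.0000 0.0000 0.0000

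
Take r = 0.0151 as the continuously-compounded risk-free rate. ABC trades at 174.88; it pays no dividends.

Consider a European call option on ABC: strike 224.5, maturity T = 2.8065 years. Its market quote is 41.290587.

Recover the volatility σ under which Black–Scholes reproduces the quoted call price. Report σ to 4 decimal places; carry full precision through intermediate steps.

At σ = 0.4681 the Black–Scholes value reproduces the quote:
σ√T = 0.4681·√2.8065 = 0.784190
d₁ = (ln(S/K) + (r+σ²/2)T) / (σ√T) = (ln(174.88/224.5) + (0.0151+0.4681²/2)·2.8065) / 0.784190 = (-0.249776 + 0.349855) / 0.784190 = 0.127621
d₂ = d₁ − σ√T = 0.127621 − 0.784190 = -0.656569
e^{−rT} = 0.958507
N(d₁) = 0.550776,  N(d₂) = 0.255729
V = S·N(d₁) − K·e^{−rT}·N(d₂) = 96.319642 − 55.029055 = 41.290587 (equal to the quote); since ∂V/∂σ > 0 for all σ, the implied volatility is unique

sigma = 0.4681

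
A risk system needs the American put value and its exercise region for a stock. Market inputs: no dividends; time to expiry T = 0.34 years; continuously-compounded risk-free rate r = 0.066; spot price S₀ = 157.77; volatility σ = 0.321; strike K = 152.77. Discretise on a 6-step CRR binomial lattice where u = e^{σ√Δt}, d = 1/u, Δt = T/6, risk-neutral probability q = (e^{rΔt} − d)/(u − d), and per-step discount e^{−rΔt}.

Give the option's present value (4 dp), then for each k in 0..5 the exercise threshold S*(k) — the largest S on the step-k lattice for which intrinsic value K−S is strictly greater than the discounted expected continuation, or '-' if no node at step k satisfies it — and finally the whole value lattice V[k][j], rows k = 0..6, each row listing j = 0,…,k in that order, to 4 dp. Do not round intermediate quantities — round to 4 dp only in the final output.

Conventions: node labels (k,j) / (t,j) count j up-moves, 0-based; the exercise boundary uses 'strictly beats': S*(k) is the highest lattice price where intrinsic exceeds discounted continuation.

price = 8.0370
boundary = - - - 125.4489 116.2200 125.4489
tree:
8.0370
12.5583 3.6719
18.9400 6.4061 1.0234
27.3211 10.8783 2.0769 0.0000
36.5500 17.7696 4.2150 0.0000 0.0000
45.0999 27.3211 8.5539 0.0000 0.0000 0.0000
53.0208 36.5500 17.3594 0.0000 0.0000 0.0000 0.0000

Δt=0.05667  u=1.07941  d=0.92643  q=0.50540  discount=0.99627
step 6 (expiry): payoffs max(K−S,0) = 53.0208 36.5500 17.3594 0.0000 0.0000 0.0000 0.0000
step 5: (k=5,j=0): S=107.6701, K−S=45.0999, hold=44.5296 ⇒ V=45.0999 exercise | (k=5,j=1): S=125.4489, K−S=27.3211, hold=26.7508 ⇒ V=27.3211 exercise | (k=5,j=2): S=146.1634, K−S=6.6066, hold=8.5539 ⇒ V=8.5539 continue | (k=5,j=3): S=170.2983, K−S=0.0000, hold=0.0000 ⇒ V=0.0000 continue | (k=5,j=4): S=198.4184, K−S=0.0000, hold=0.0000 ⇒ V=0.0000 continue | (k=5,j=5): S=231.1819, K−S=0.0000, hold=0.0000 ⇒ V=0.0000 continue  boundary S*=125.4489
step 4: (k=4,j=0): S=116.2200, K−S=36.5500, hold=35.9797 ⇒ V=36.5500 exercise | (k=4,j=1): S=135.4106, K−S=17.3594, hold=17.7696 ⇒ V=17.7696 continue | (k=4,j=2): S=157.7700, K−S=0.0000, hold=4.2150 ⇒ V=4.2150 continue | (k=4,j=3): S=183.8214, K−S=0.0000, hold=0.0000 ⇒ V=0.0000 continue | (k=4,j=4): S=214.1746, K−S=0.0000, hold=0.0000 ⇒ V=0.0000 continue  boundary S*=116.2200
step 3: (k=3,j=0): S=125.4489, K−S=27.3211, hold=26.9574 ⇒ V=27.3211 exercise | (k=3,j=1): S=146.1634, K−S=6.6066, hold=10.8783 ⇒ V=10.8783 continue | (k=3,j=2): S=170.2983, K−S=0.0000, hold=2.0769 ⇒ V=2.0769 continue | (k=3,j=3): S=198.4184, K−S=0.0000, hold=0.0000 ⇒ V=0.0000 continue  boundary S*=125.4489
step 2: (k=2,j=0): S=135.4106, K−S=17.3594, hold=18.9400 ⇒ V=18.9400 continue | (k=2,j=1): S=157.7700, K−S=0.0000, hold=6.4061 ⇒ V=6.4061 continue | (k=2,j=2): S=183.8214, K−S=0.0000, hold=1.0234 ⇒ V=1.0234 continue  boundary S*=-
step 1: (k=1,j=0): S=146.1634, K−S=6.6066, hold=12.5583 ⇒ V=12.5583 continue | (k=1,j=1): S=170.2983, K−S=0.0000, hold=3.6719 ⇒ V=3.6719 continue  boundary S*=-
step 0: (k=0,j=0): S=157.7700, K−S=0.0000, hold=8.0370 ⇒ V=8.0370 continue  boundary S*=-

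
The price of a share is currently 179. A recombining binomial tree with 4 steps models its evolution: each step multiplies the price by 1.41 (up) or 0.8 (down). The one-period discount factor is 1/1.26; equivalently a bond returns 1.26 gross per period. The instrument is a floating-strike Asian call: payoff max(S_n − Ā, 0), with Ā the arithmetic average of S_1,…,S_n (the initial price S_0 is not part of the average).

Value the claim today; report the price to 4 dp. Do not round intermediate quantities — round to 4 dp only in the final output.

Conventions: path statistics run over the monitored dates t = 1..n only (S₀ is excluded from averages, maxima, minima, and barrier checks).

Under the martingale measure an up-move has probability p* = 0.7541; value the claim as the probability-weighted average of per-path payoffs, discounted 4 periods at R = 1.26.
Enumerate all 2^4 = 16 price paths (U = up ×1.41, D = down ×0.8); each path with k up-moves has probability p*^k·(1−p*)^(4−k).
DDDD: Ā=105.6816, payoff=0.0000, prob=0.003656
UDDD: Ā=186.2638, payoff=0.0000, prob=0.011213
DUDD: Ā=158.9663, payoff=0.0000, prob=0.011213
UUDD: Ā=280.1781, payoff=0.0000, prob=0.034386
DDUD: Ā=137.1283, payoff=0.0000, prob=0.011213
UDUD: Ā=241.6887, payoff=0.0000, prob=0.034386
DUUD: Ā=214.3912, payoff=13.3656, prob=0.034386
UUUD: Ā=377.8644, payoff=23.5568, prob=0.105450
DDDU: Ā=119.6579, payoff=9.5658, prob=0.011213
UDDU: Ā=210.8971, payoff=16.8597, prob=0.034386
DUDU: Ā=183.5996, payoff=44.1572, prob=0.034386
UUDU: Ā=323.5943, payoff=77.8270, prob=0.105450
DDUU: Ā=161.7616, payoff=65.9952, prob=0.034386
UDUU: Ā=285.1048, payoff=116.3165, prob=0.105450
DUUU: Ā=257.8073, payoff=143.6140, prob=0.105450
UUUU: Ā=454.3854, payoff=253.1196, prob=0.323379
Price = Σ prob·payoff / R^4 = 124.888324 / 2.520474 = 49.5495

price = 49.5495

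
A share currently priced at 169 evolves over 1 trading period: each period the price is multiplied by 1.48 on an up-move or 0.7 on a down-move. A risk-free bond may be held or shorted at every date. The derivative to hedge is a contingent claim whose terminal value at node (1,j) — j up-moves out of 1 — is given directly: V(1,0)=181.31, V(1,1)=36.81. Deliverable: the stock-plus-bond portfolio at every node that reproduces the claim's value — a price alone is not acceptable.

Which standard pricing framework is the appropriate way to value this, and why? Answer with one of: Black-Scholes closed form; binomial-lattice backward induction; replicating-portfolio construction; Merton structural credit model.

Key observation: since the answer must list Δ and B at each node of the 1.48/0.7 lattice on 169, the replicating-portfolio method — solving the two-state system at every node — is the one that applies.

framework: replicating-portfolio construction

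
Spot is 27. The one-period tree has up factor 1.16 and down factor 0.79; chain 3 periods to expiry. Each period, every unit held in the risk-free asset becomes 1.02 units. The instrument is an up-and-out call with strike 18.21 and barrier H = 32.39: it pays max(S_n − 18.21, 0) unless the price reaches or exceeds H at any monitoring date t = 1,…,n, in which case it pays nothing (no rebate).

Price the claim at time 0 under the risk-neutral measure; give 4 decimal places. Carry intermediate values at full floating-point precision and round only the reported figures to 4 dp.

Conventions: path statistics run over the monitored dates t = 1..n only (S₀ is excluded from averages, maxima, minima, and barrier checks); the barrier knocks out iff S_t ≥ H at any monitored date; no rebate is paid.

price = 3.2274

Risk-neutral up-probability p* = (R−d)/(u−d) = (1.02−0.79)/(1.16−0.79) = 0.6216; the claim prices as the p*-weighted sum of path payoffs discounted by R^3.
Enumerate all 2^3 = 8 price paths (U = up ×1.16, D = down ×0.79); each path with k up-moves has probability p*^k·(1−p*)^(3−k).
DDD: M=21.3300, payoff=0.0000, prob=0.054173
UDD: M=31.3200, payoff=1.3368, prob=0.088998
DUD: M=24.7428, payoff=1.3368, prob=0.088998
UUD: M=36.3312, payoff=0.0000, prob=0.146210
DDU: M=21.3300, payoff=1.3368, prob=0.088998
UDU: M=31.3200, payoff=10.4916, prob=0.146210
DUU: M=28.7016, payoff=10.4916, prob=0.146210
UUU: M=42.1442, payoff=0.0000, prob=0.240203
Price = Σ prob·payoff / R^3 = 3.424898 / 1.061208 = 3.2274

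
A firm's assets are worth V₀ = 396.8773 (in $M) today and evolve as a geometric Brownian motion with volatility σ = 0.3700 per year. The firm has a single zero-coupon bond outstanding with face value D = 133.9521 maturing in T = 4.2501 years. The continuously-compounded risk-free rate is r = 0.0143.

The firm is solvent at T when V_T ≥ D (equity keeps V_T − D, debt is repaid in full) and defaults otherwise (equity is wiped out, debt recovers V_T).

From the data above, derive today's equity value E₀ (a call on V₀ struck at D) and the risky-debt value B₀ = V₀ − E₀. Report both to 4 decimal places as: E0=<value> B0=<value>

Equity is a call on the firm's assets struck at D = 133.9521:
d₁ = [ln(V₀/D) + (r + σ²/2)T] / (σ√T)
   = [ln(396.8773/133.9521) + (0.0143 + 0.5·0.3700²)·4.2501] / (0.3700·√4.2501)
   = [1.086145 + 0.351696] / 0.762784 = 1.884992
d₂ = d₁ − σ√T = 1.884992 − 0.762784 = 1.122208
N(d₁) = 0.970285,  N(d₂) = 0.869113,  e^(−rT) = 0.941034
E₀ = V₀·N(d₁) − D·e^(−rT)·N(d₂)
   = 396.8773·0.970285 − 133.9521·0.941034·0.869113 = 275.529224
B₀ = V₀ − E₀ = 396.8773 − 275.529224 = 121.348076

E0=275.5292 B0=121.3481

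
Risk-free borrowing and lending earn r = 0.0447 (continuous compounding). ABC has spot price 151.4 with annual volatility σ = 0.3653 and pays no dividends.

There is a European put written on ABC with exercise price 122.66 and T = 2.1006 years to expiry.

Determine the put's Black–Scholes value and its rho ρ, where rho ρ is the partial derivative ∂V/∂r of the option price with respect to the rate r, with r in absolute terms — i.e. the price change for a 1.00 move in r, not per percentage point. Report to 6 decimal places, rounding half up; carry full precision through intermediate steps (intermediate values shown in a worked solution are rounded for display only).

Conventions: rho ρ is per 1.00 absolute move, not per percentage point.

price = 11.869072
ρ = -88.711778

σ√T = 0.3653·√2.1006 = 0.529446
d₁ = (ln(S/K) + (r+σ²/2)T) / (σ√T) = (ln(151.4/122.66) + (0.0447+0.3653²/2)·2.1006) / 0.529446 = (0.210509 + 0.234053) / 0.529446 = 0.839675
d₂ = d₁ − σ√T = 0.839675 − 0.529446 = 0.310229
e^{−rT} = 0.910377
N(−d₁) = 0.200545,  N(−d₂) = 0.378193
Put price V = K·e^{−rT}·N(−d₂) − S·N(−d₁) = 42.231638 − 30.362565 = 11.869072
ρ = −K·T·e^{−rT}·N(−d₂) = -88.711778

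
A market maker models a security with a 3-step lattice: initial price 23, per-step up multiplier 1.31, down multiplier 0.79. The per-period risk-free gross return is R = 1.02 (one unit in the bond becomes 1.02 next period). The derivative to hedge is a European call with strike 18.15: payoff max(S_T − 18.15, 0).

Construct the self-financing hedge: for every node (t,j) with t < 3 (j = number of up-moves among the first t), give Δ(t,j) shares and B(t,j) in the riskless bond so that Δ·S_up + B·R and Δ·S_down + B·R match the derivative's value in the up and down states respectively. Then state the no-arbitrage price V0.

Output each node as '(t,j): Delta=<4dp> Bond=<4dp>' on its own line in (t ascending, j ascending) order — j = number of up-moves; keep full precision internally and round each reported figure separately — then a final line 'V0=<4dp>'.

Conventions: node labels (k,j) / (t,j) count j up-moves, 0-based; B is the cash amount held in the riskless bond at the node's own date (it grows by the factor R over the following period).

(0,0): Delta=0.8298 Bond=-12.0750
(1,0): Delta=0.6059 Bond=-8.2489
(1,1): Delta=1.0000 Bond=-17.4452
(2,0): Delta=0.0876 Bond=-0.9743
(2,1): Delta=1.0000 Bond=-17.7941
(2,2): Delta=1.0000 Bond=-17.7941
V0=7.0100

Arbitrage-free pricing uses the up-move probability p* = (R−d)/(u−d) = 0.4423, discounting each step at R = 1.02.
Expiry values: V(3,0)=0.0000, V(3,1)=0.6541, V(3,2)=13.0315, V(3,3)=33.5561
  t=2,j=0: stock 14.3543 → up 18.8041 (V=0.6541), down 11.3399 (V=0.0000). Price 0.2837; hedge Δ=0.0876, bond B=-0.9743.
  t=2,j=1: stock 23.8027 → up 31.1815 (V=13.0315), down 18.8041 (V=0.6541). Price 6.0086; hedge Δ=1.0000, bond B=-17.7941.
  t=2,j=2: stock 39.4703 → up 51.7061 (V=33.5561), down 31.1815 (V=13.0315). Price 21.6762; hedge Δ=1.0000, bond B=-17.7941.
  t=1,j=0: stock 18.1700 → up 23.8027 (V=6.0086), down 14.3543 (V=0.2837). Price 2.7606; hedge Δ=0.6059, bond B=-8.2489.
  t=1,j=1: stock 30.1300 → up 39.4703 (V=21.6762), down 23.8027 (V=6.0086). Price 12.6848; hedge Δ=1.0000, bond B=-17.4452.
  t=0,j=0: stock 23.0000 → up 30.1300 (V=12.6848), down 18.1700 (V=2.7606). Price 7.0100; hedge Δ=0.8298, bond B=-12.0750.
Sanity check at the root: Δ(0,0)·S0 + B(0,0) reproduces V0 = 7.0100.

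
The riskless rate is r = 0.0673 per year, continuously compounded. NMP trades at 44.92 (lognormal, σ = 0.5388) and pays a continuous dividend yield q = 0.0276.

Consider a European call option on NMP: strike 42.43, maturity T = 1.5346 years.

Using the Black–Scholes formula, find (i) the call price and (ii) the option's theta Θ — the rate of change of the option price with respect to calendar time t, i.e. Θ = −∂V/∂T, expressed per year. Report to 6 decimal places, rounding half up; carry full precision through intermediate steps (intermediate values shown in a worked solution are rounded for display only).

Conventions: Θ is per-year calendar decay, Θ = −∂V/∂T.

price = 13.184227
Θ = -3.580200

σ√T = 0.5388·√1.5346 = 0.667460
d₁ = (ln(S/K) + (r−q+σ²/2)T) / (σ√T) = (ln(44.92/42.43) + (0.0673−0.0276+0.5388²/2)·1.5346) / 0.667460 = (0.057027 + 0.283675) / 0.667460 = 0.510446
d₂ = d₁ − σ√T = 0.510446 − 0.667460 = -0.157014
e^{−rT} = 0.901876
e^{−qT} = 0.958529
N(d₁) = 0.695131,  N(d₂) = 0.437617
Call price V = S·e^{−qT}·N(d₁) − K·e^{−rT}·N(d₂) = 29.930338 − 16.746111 = 13.184227
φ(d₁) = (1/√(2π))·e^{−d₁²/2} = 0.350212
Θ = −S·e^{−qT}·φ(d₁)·σ/(2√T) + q·S·e^{−qT}·N(d₁) − r·K·e^{−rT}·N(d₂) = −3.279264 + 0.826077 − 1.127013 = -3.580200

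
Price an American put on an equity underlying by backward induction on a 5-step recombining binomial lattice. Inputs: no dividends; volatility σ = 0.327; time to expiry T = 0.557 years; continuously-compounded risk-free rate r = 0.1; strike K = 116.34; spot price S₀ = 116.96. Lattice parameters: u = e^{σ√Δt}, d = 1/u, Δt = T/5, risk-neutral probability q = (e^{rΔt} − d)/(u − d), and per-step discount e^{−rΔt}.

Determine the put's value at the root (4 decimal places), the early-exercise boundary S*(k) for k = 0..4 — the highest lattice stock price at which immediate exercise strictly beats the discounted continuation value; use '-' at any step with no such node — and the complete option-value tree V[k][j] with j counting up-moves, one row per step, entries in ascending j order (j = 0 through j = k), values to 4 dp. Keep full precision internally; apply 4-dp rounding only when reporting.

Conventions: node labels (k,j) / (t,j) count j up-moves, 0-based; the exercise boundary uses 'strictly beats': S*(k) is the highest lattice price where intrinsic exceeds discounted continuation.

Δt=0.11140  u=1.11532  d=0.89660  q=0.52396  discount=0.98892
step 5 (expiry): payoffs max(K−S,0) = 48.5697 32.0379 11.4733 0.0000 0.0000 0.0000
step 4: (k=4,j=0): S=75.5856, K−S=40.7544, hold=39.4656 ⇒ V=40.7544 exercise | (k=4,j=1): S=94.0239, K−S=22.3161, hold=21.0273 ⇒ V=22.3161 exercise | (k=4,j=2): S=116.9600, K−S=0.0000, hold=5.4012 ⇒ V=5.4012 continue | (k=4,j=3): S=145.4911, K−S=0.0000, hold=0.0000 ⇒ V=0.0000 continue | (k=4,j=4): S=180.9822, K−S=0.0000, hold=0.0000 ⇒ V=0.0000 continue  boundary S*=94.0239
step 3: (k=3,j=0): S=84.3021, K−S=32.0379, hold=30.7490 ⇒ V=32.0379 exercise | (k=3,j=1): S=104.8667, K−S=11.4733, hold=13.3044 ⇒ V=13.3044 continue | (k=3,j=2): S=130.4479, K−S=0.0000, hold=2.5427 ⇒ V=2.5427 continue | (k=3,j=3): S=162.2692, K−S=0.0000, hold=0.0000 ⇒ V=0.0000 continue  boundary S*=84.3021
step 2: (k=2,j=0): S=94.0239, K−S=22.3161, hold=21.9761 ⇒ V=22.3161 exercise | (k=2,j=1): S=116.9600, K−S=0.0000, hold=7.5808 ⇒ V=7.5808 continue | (k=2,j=2): S=145.4911, K−S=0.0000, hold=1.1970 ⇒ V=1.1970 continue  boundary S*=94.0239
step 1: (k=1,j=0): S=104.8667, K−S=11.4733, hold=14.4337 ⇒ V=14.4337 continue | (k=1,j=1): S=130.4479, K−S=0.0000, hold=4.1890 ⇒ V=4.1890 continue  boundary S*=-
step 0: (k=0,j=0): S=116.9600, K−S=0.0000, hold=8.9655 ⇒ V=8.9655 continue  boundary S*=-

price = 8.9655
boundary = - - 94.0239 84.3021 94.0239
tree:
8.9655
14.4337 4.1890
22.3161 7.5808 1.1970
32.0379 13.3044 2.5427 0.0000
40.7544 22.3161 5.4012 0.0000 0.0000
48.5697 32.0379 11.4733 0.0000 0.0000 0.0000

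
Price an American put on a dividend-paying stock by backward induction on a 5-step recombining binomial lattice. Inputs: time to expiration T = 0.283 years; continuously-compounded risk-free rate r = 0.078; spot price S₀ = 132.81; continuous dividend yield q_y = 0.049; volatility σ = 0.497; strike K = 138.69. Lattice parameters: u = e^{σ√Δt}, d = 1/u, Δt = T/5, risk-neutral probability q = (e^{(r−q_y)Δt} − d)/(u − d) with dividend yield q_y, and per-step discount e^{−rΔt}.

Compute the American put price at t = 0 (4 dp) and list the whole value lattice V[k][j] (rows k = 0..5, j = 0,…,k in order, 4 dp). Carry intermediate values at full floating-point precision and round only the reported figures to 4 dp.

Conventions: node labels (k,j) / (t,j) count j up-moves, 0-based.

params: Δt=0.05660 u=1.12551 d=0.88848 q=0.47740 e^(-rΔt)=0.99559
t_5 payoffs: 65.1581 45.5411 20.6906 0.0000 0.0000 0.0000
k=4: node(4,0) S=82.7612 payoff=55.9288 vs cont=55.5471 → 55.9288 [stop]  node(4,1) S=104.8404 payoff=33.8496 vs cont=33.5290 → 33.8496 [stop]  node(4,2) S=132.8100 payoff=5.8800 vs cont=10.7652 → 10.7652 [wait]  node(4,3) S=168.2414 payoff=0.0000 vs cont=0.0000 → 0.0000 [wait]  node(4,4) S=213.1252 payoff=0.0000 vs cont=0.0000 → 0.0000 [wait]
k=3: node(3,0) S=93.1489 payoff=45.5411 vs cont=45.1881 → 45.5411 [stop]  node(3,1) S=117.9994 payoff=20.6906 vs cont=22.7284 → 22.7284 [wait]  node(3,2) S=149.4795 payoff=0.0000 vs cont=5.6010 → 5.6010 [wait]  node(3,3) S=189.3581 payoff=0.0000 vs cont=0.0000 → 0.0000 [wait]
k=2: node(2,0) S=104.8404 payoff=33.8496 vs cont=34.4976 → 34.4976 [wait]  node(2,1) S=132.8100 payoff=5.8800 vs cont=14.4876 → 14.4876 [wait]  node(2,2) S=168.2414 payoff=0.0000 vs cont=2.9142 → 2.9142 [wait]
k=1: node(1,0) S=117.9994 payoff=20.6906 vs cont=24.8348 → 24.8348 [wait]  node(1,1) S=149.4795 payoff=0.0000 vs cont=8.9229 → 8.9229 [wait]
k=0: node(0,0) S=132.8100 payoff=5.8800 vs cont=17.1625 → 17.1625 [wait]

price = 17.1625
tree:
17.1625
24.8348 8.9229
34.4976 14.4876 2.9142
45.5411 22.7284 5.6010 0.0000
55.9288 33.8496 10.7652 0.0000 0.0000
65.1581 45.5411 20.6906 0.0000 0.0000 0.0000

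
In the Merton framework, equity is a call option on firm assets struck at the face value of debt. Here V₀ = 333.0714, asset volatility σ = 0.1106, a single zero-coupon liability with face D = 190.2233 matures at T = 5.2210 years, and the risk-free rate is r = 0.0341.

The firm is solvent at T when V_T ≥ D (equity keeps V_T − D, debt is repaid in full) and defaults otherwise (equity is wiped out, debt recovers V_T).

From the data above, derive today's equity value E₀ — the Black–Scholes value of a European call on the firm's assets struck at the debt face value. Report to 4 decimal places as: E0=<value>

Equity is a call on the firm's assets struck at D = 190.2233:
d₁ = [ln(V₀/D) + (r + σ²/2)T] / (σ√T)
   = [ln(333.0714/190.2233) + (0.0341 + 0.5·0.1106²)·5.2210] / (0.1106·√5.2210)
   = [0.560158 + 0.209969] / 0.252716 = 3.047406
d₂ = d₁ − σ√T = 3.047406 − 0.252716 = 2.794691
N(d₁) = 0.998846,  N(d₂) = 0.997403,  e^(−rT) = 0.836912
E₀ = V₀·N(d₁) − D·e^(−rT)·N(d₂)
   = 333.0714·0.998846 − 190.2233·0.836912·0.997403 = 173.900308

E0=173.9003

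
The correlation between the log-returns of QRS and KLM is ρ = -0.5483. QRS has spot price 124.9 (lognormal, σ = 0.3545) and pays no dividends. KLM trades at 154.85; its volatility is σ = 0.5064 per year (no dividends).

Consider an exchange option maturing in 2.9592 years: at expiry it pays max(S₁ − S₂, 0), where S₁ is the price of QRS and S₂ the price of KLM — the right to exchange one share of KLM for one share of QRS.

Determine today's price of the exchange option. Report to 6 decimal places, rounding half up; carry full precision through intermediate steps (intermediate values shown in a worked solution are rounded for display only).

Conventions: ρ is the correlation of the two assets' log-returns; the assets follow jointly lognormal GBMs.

exchange price = 53.959672

σ_eff = √(σ₁² + σ₂² − 2ρσ₁σ₂) = √(0.3545² + 0.5064² − 2·-0.5483·0.3545·0.5064) = 0.760902
d₁ = (ln(S₁/S₂) + (q₂ − q₁ + σ_eff²/2)T) / (σ_eff√T) = (ln(124.9/154.85) + (0.0 − 0.0 + 0.289486)·2.9592) / 1.308928 = 0.490251
d₂ = d₁ − σ_eff√T = 0.490251 − 1.308928 = -0.818677
N(d₁) = 0.688022,  N(d₂) = 0.206485
V = S₁·e^{−q₁T}·N(d₁) − S₂·e^{−q₂T}·N(d₂) = 85.933913 − 31.974241 = 53.959672
Key observation: no risk-free rate is needed — with the second asset as numeraire the exchange option is a call on the ratio S₁/S₂, and r cancels out of the value.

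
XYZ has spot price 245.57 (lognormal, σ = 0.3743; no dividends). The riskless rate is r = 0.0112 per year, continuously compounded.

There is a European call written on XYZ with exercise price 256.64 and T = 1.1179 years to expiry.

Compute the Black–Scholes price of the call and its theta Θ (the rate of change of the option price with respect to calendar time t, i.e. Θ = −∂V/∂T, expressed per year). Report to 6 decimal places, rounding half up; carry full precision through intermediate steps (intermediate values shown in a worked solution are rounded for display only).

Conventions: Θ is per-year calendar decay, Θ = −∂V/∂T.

price = 35.321664
Θ = -18.329347

σ√T = 0.3743·√1.1179 = 0.395750
d₁ = (ln(S/K) + (r+σ²/2)T) / (σ√T) = (ln(245.57/256.64) + (0.0112+0.3743²/2)·1.1179) / 0.395750 = (-0.044092 + 0.090830) / 0.395750 = 0.118098
d₂ = d₁ − σ√T = 0.118098 − 0.395750 = -0.277652
e^{−rT} = 0.987558
N(d₁) = 0.547005,  N(d₂) = 0.390640
Call price V = S·N(d₁) − K·e^{−rT}·N(d₂) = 134.328026 − 99.006362 = 35.321664
φ(d₁) = (1/√(2π))·e^{−d₁²/2} = 0.396170
Θ = −S·φ(d₁)·σ/(2√T) − r·K·e^{−rT}·N(d₂) = −17.220476 − 1.108871 = -18.329347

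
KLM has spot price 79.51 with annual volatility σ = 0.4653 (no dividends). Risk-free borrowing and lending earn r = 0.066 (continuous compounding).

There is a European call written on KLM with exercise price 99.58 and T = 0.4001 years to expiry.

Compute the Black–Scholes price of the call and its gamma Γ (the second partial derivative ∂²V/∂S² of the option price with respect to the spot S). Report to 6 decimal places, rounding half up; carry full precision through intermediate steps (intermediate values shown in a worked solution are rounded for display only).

σ√T = 0.4653·√0.4001 = 0.294318
d₁ = (ln(S/K) + (r+σ²/2)T) / (σ√T) = (ln(79.51/99.58) + (0.066+0.4653²/2)·0.4001) / 0.294318 = (-0.225079 + 0.069718) / 0.294318 = -0.527865
d₂ = d₁ − σ√T = -0.527865 − 0.294318 = -0.822183
e^{−rT} = 0.973939
N(d₁) = 0.298797,  N(d₂) = 0.205486
Call price V = S·N(d₁) − K·e^{−rT}·N(d₂) = 23.757316 − 19.929060 = 3.828256
φ(d₁) = (1/√(2π))·e^{−d₁²/2} = 0.347059
Γ = φ(d₁) / (S·σ·√T) = 0.014831

price = 3.828256
Γ = 0.014831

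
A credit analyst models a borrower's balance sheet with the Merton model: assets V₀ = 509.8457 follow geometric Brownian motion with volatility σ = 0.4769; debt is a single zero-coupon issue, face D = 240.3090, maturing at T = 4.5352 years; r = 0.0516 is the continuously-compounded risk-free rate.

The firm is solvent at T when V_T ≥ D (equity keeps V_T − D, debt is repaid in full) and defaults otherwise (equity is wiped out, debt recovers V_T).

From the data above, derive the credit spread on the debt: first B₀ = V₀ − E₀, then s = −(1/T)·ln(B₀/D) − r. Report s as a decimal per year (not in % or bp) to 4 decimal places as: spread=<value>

Equity is a call on the firm's assets struck at D = 240.3090:
d₁ = [ln(V₀/D) + (r + σ²/2)T] / (σ√T)
   = [ln(509.8457/240.3090) + (0.0516 + 0.5·0.4769²)·4.5352] / (0.4769·√4.5352)
   = [0.752183 + 0.749745] / 1.015607 = 1.478847
d₂ = d₁ − σ√T = 1.478847 − 1.015607 = 0.463241
N(d₁) = 0.930409,  N(d₂) = 0.678404,  e^(−rT) = 0.791349
E₀ = V₀·N(d₁) − D·e^(−rT)·N(d₂)
   = 509.8457·0.930409 − 240.3090·0.791349·0.678404 = 345.354329
B₀ = V₀ − E₀ = 509.8457 − 345.354329 = 164.491371
spread = −(1/T)·ln(B₀/D) − r = −(1/4.5352)·ln(164.491371/240.3090) − 0.0516 = 0.03198341

spread=0.0320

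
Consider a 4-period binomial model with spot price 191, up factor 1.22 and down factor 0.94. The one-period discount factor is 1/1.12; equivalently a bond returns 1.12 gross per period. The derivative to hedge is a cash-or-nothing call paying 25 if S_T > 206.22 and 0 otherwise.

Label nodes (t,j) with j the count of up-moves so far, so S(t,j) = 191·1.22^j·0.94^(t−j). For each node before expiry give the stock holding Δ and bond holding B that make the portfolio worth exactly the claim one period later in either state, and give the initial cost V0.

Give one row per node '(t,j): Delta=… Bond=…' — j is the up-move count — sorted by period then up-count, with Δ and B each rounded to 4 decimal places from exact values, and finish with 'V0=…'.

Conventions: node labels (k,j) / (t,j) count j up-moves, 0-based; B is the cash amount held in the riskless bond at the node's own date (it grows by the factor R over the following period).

Risk-neutral probability p* = (R−d)/(u−d) = (1.12−0.94)/(1.22−0.94) = 0.6429.
At maturity the claim pays: V(4,0)=0.0000, V(4,1)=0.0000, V(4,2)=25.0000, V(4,3)=25.0000, V(4,4)=25.0000
  t=3,j=0: stock 158.6415 → up 193.5427 (V=0.0000), down 149.1231 (V=0.0000). Price 0.0000; hedge Δ=0.0000, bond B=0.0000.
  t=3,j=1: stock 205.8965 → up 251.1937 (V=25.0000), down 193.5427 (V=0.0000). Price 14.3495; hedge Δ=0.4336, bond B=-74.9362.
  t=3,j=2: stock 267.2273 → up 326.0173 (V=25.0000), down 251.1937 (V=25.0000). Price 22.3214; hedge Δ=0.0000, bond B=22.3214.
  t=3,j=3: stock 346.8270 → up 423.1289 (V=25.0000), down 326.0173 (V=25.0000). Price 22.3214; hedge Δ=0.0000, bond B=22.3214.
  t=2,j=0: stock 168.7676 → up 205.8965 (V=14.3495), down 158.6415 (V=0.0000). Price 8.2363; hedge Δ=0.3037, bond B=-43.0119.
  t=2,j=1: stock 219.0388 → up 267.2273 (V=22.3214), down 205.8965 (V=14.3495). Price 17.3878; hedge Δ=0.1300, bond B=-11.0834.
  t=2,j=2: stock 284.2844 → up 346.8270 (V=22.3214), down 267.2273 (V=22.3214). Price 19.9298; hedge Δ=0.0000, bond B=19.9298.
  t=1,j=0: stock 179.5400 → up 219.0388 (V=17.3878), down 168.7676 (V=8.2363). Price 12.6066; hedge Δ=0.1820, bond B=-20.0772.
  t=1,j=1: stock 233.0200 → up 284.2844 (V=19.9298), down 219.0388 (V=17.3878). Price 16.9839; hedge Δ=0.0390, bond B=7.9051.
  t=0,j=0: stock 191.0000 → up 233.0200 (V=16.9839), down 179.5400 (V=12.6066). Price 13.7684; hedge Δ=0.0818, bond B=-1.8648.
As a check, the time-0 holding Δ(0,0)·S0 + B(0,0) comes to 13.7684 — exactly V0.

(0,0): Delta=0.0818 Bond=-1.8648
(1,0): Delta=0.1820 Bond=-20.0772
(1,1): Delta=0.0390 Bond=7.9051
(2,0): Delta=0.3037 Bond=-43.0119
(2,1): Delta=0.1300 Bond=-11.0834
(2,2): Delta=0.0000 Bond=19.9298
(3,0): Delta=0.0000 Bond=0.0000
(3,1): Delta=0.4336 Bond=-74.9362
(3,2): Delta=0.0000 Bond=22.3214
(3,3): Delta=0.0000 Bond=22.3214
V0=13.7684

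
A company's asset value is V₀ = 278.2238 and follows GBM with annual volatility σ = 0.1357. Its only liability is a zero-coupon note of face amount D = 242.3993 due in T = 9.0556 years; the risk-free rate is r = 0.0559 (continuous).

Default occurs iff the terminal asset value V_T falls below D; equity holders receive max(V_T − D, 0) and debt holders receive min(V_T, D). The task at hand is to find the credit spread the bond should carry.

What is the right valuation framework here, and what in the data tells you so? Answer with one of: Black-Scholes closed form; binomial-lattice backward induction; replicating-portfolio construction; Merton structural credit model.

framework: Merton structural credit model

Key observation: the data describe a firm's assets (V₀ = 278.2238, GBM) and a single zero-coupon debt of face 242.3993, so credit quantities follow from equity-as-call in the structural model.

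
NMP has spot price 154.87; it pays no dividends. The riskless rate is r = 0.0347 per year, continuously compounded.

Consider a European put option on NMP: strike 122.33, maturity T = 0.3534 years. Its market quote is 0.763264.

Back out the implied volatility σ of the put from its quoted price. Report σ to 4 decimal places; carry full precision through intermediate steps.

At σ = 0.2876 the Black–Scholes value reproduces the quote:
σ√T = 0.2876·√0.3534 = 0.170971
d₁ = (ln(S/K) + (r+σ²/2)T) / (σ√T) = (ln(154.87/122.33) + (0.0347+0.2876²/2)·0.3534) / 0.170971 = (0.235864 + 0.026879) / 0.170971 = 1.536766
d₂ = d₁ − σ√T = 1.536766 − 0.170971 = 1.365795
e^{−rT} = 0.987812
N(−d₁) = 0.062175,  N(−d₂) = 0.086002
V = K·e^{−rT}·N(−d₂) − S·N(−d₁) = 10.392354 − 9.629090 = 0.763264 (matching the quote); vega is positive throughout, so no other σ reproduces this price

sigma = 0.2876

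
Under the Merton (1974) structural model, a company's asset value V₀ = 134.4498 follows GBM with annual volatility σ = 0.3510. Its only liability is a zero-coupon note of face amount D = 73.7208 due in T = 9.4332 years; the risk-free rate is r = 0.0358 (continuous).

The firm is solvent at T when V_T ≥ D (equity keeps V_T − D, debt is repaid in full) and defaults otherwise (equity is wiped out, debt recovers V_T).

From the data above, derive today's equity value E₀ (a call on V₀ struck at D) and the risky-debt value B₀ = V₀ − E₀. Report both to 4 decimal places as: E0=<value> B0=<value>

Equity is a call on the firm's assets struck at D = 73.7208:
d₁ = [ln(V₀/D) + (r + σ²/2)T] / (σ√T)
   = [ln(134.4498/73.7208) + (0.0358 + 0.5·0.3510²)·9.4332] / (0.3510·√9.4332)
   = [0.600906 + 0.918798] / 1.078044 = 1.409686
d₂ = d₁ − σ√T = 1.409686 − 1.078044 = 0.331642
N(d₁) = 0.920684,  N(d₂) = 0.629920,  e^(−rT) = 0.713403
E₀ = V₀·N(d₁) − D·e^(−rT)·N(d₂)
   = 134.4498·0.920684 − 73.7208·0.713403·0.629920 = 90.656585
B₀ = V₀ − E₀ = 134.4498 − 90.656585 = 43.793215

E0=90.6566 B0=43.7932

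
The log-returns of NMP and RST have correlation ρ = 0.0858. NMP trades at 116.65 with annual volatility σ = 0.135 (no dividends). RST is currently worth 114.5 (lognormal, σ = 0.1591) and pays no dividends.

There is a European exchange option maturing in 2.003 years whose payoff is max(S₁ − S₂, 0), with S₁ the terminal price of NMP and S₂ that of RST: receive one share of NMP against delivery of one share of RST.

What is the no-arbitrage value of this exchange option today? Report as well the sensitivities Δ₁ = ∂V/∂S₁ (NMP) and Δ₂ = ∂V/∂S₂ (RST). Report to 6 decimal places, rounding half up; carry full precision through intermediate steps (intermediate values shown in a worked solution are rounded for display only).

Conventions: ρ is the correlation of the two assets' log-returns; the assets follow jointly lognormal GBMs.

σ_eff = √(σ₁² + σ₂² − 2ρσ₁σ₂) = √(0.135² + 0.1591² − 2·0.0858·0.135·0.1591) = 0.199630
d₁ = (ln(S₁/S₂) + (q₂ − q₁ + σ_eff²/2)T) / (σ_eff√T) = (ln(116.65/114.5) + (0.0 − 0.0 + 0.019926)·2.003) / 0.282531 = 0.207110
d₂ = d₁ − σ_eff√T = 0.207110 − 0.282531 = -0.075421
N(d₁) = 0.582038,  N(d₂) = 0.469940
V = S₁·e^{−q₁T}·N(d₁) − S₂·e^{−q₂T}·N(d₂) = 67.894745 − 53.808127 = 14.086619
Key observation: no risk-free rate is needed — with the second asset as numeraire the exchange option is a call on the ratio S₁/S₂, and r cancels out of the value.
Δ₁ = e^{−q₁T}·N(d₁) = 0.582038;  Δ₂ = −e^{−q₂T}·N(d₂) = -0.469940

exchange price = 14.086619
Δ1 = 0.582038
Δ2 = -0.469940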